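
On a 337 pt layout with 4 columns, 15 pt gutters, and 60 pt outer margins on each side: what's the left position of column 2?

Content = 337 − 2·60 = 217 pt.
217 − 3·15 = 172; ÷4 gives c = 43 pt.
Column 2 starts at margin + 1·(column + gutter) = 60 + 1·58 = 118 pt.

118 pt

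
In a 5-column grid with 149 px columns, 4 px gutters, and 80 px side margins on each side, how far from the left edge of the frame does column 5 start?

692 px

Column 5 starts at margin + 4·(column + gutter) = 80 + 4·153 = 692 px.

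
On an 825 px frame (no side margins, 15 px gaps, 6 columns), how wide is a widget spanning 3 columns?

6 columns + 5 gaps: 6c + 5·15 = 825.
6c = 825 − 75 = 750, so c = 125 px.
Span of 3: 3·125 + 2·15 = 375 + 30 = 405 px.

405 px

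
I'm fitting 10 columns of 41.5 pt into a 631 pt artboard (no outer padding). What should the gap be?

10 columns take 10·41.5 = 415 pt; remaining 216 splits into 9 gaps.
g = 216 / 9 = 24 pt.

24 pt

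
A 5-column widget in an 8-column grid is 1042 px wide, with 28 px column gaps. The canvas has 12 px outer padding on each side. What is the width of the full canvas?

1042 − 4·28 = 930; ÷5 gives c = 186 px.
Adding margins, columns and gutters: 24 + 1488 + 196 = 1708 px.

1708 px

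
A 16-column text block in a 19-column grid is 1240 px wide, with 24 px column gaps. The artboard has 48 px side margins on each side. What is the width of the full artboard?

16 columns + 15 column gaps: 16c + 15·24 = 1240.
16c = 1240 − 360 = 880, so c = 55 px.
Adding margins, columns and gutters: 96 + 1045 + 432 = 1573 px.

1573 px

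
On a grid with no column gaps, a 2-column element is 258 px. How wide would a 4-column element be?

With no column gaps, each column is 258/2 = 129 px.
4-column span = 4·129 = 516 px.

516 px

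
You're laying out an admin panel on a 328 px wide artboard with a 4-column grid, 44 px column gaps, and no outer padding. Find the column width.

Subtracting 3 column gaps of 44 leaves 196 for 4 columns, so c = 49 px.

49 px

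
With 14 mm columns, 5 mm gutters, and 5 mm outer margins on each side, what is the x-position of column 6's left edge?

100 mm

Column 6 starts at margin + 5·(column + gutter) = 5 + 5·19 = 100 mm.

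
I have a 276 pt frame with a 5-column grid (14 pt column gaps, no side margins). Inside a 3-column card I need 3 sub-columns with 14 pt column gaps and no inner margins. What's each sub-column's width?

44 pt

5c + 4·14 = 276 → 5c = 220 → c = 44 pt.
3 columns plus 2 column gaps: 132 + 28 = 160 pt.
Subtracting 2 column gaps of 14 leaves 132 for 3 columns, so d = 44 pt.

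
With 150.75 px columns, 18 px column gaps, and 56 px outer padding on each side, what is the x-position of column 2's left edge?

Each column+gutter stride is 168.75 px; 1 of them past the 56 px margin is 56 + 168.75 = 224.75 px.

224.75 px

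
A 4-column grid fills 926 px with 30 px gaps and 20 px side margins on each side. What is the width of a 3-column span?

Take off 40 px of margins, leaving 886 px.
4c + 3·30 = 886 → 4c = 796 → c = 199 px.
Span of 3: 3·199 + 2·30 = 597 + 60 = 657 px.

657 px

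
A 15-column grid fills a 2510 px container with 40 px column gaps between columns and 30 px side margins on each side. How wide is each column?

Take off 60 px of margins, leaving 2450 px.
Subtracting 14 column gaps of 40 leaves 1890 for 15 columns, so c = 126 px.

126 px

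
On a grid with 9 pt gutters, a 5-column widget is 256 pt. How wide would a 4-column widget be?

203 pt

256 − 4·9 = 220; ÷5 gives c = 44 pt.
Span of 4: 4·44 + 3·9 = 176 + 27 = 203 pt.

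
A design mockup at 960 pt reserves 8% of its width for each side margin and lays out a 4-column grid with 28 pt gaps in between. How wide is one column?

180.6 pt

Margins: 8% × 960 = 76.8 pt each, so content = 960 − 153.6 = 806.4 pt.
806.4 − 3·28 = 722.4; ÷4 gives c = 180.6 pt.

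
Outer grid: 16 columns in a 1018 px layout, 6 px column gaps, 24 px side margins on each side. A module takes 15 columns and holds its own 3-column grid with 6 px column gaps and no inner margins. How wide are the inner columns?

299 px

Inside the margins: 1018 − 48 = 970 px.
970 − 15·6 = 880; ÷16 gives c = 55 px.
Span of 15: 15·55 + 14·6 = 825 + 84 = 909 px.
Subtracting 2 column gaps of 6 leaves 897 for 3 columns, so d = 299 px.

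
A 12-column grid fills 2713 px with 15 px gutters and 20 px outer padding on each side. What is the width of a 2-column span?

Inside the margins: 2713 − 40 = 2673 px.
2673 − 11·15 = 2508; ÷12 gives c = 209 px.
2 columns plus 1 gutter: 418 + 15 = 433 px.

433 px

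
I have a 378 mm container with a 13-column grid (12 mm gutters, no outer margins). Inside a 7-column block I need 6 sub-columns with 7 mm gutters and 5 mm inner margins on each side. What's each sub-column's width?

13 columns + 12 gutters: 13c + 12·12 = 378.
13c = 378 − 144 = 234, so c = 18 mm.
Span of 7: 7·18 + 6·12 = 126 + 72 = 198 mm.
Inner content = 198 − 2·5 = 188 mm.
6 columns + 5 gutters: 6d + 5·7 = 188.
6d = 188 − 35 = 153, so d = 25.5 mm.

25.5 mm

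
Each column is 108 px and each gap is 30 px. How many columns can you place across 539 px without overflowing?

Each extra column adds 108 + 30 = 138 px.
(539 + 30) / 138 = 4.12, so 4 columns fit.

4 columns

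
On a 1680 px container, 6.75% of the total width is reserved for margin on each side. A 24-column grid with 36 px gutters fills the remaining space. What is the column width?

26.05 px

Each margin = 6.75% of 1680 = 113.4 px; content = 1680 − 2·113.4 = 1453.2 px.
24c + 23·36 = 1453.2 → 24c = 625.2 → c = 26.05 px.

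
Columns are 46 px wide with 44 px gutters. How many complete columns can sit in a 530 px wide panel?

6 columns

Each extra column adds 46 + 44 = 90 px.
(530 + 44) / 90 = 6.38, so 6 columns fit.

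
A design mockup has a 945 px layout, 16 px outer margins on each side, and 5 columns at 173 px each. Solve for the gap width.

Inside the margins: 945 − 32 = 913 px.
5 columns take 5·173 = 865 px; remaining 48 splits into 4 gaps.
g = 48 / 4 = 12 px.

12 px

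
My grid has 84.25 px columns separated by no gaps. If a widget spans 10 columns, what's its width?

842.5 px

10-column span = 10·84.25 = 842.5 px.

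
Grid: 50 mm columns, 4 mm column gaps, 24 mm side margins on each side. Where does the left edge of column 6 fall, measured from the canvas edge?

Each column+gutter stride is 54 mm; 5 of them past the 24 mm margin is 24 + 270 = 294 mm.

294 mm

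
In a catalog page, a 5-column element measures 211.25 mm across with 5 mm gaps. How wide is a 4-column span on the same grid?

168 mm

211.25 − 4·5 = 191.25; ÷5 gives c = 38.25 mm.
Span of 4: 4·38.25 + 3·5 = 153 + 15 = 168 mm.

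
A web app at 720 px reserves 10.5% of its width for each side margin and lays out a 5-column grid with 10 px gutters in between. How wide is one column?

Margins: 10.5% × 720 = 75.6 px each, so content = 720 − 151.2 = 568.8 px.
568.8 − 4·10 = 528.8; ÷5 gives c = 105.76 px.

105.76 px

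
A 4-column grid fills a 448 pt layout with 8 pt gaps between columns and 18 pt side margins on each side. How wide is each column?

Take off 36 pt of margins, leaving 412 pt.
4 columns + 3 gaps: 4c + 3·8 = 412.
4c = 412 − 24 = 388, so c = 97 pt.

97 pt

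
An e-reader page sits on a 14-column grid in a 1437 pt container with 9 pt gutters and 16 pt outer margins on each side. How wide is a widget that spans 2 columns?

193 pt

Subtract both margins: 1437 − 2·16 = 1405 pt.
1405 − 13·9 = 1288; ÷14 gives c = 92 pt.
2-column span = 2·92 + 1·9 = 193 pt.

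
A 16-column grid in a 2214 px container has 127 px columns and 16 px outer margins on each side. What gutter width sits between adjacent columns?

Inside the margins: 2214 − 32 = 2182 px.
Columns use 2032 px, leaving 150 px across 15 gutters = 10 px each.

10 px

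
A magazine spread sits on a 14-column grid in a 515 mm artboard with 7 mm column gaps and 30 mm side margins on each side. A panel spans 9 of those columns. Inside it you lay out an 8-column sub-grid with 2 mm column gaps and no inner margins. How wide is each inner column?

Subtract both margins: 515 − 2·30 = 455 mm.
14c + 13·7 = 455 → 14c = 364 → c = 26 mm.
Span of 9: 9·26 + 8·7 = 234 + 56 = 290 mm.
290 − 7·2 = 276; ÷8 gives d = 34.5 mm.

34.5 mm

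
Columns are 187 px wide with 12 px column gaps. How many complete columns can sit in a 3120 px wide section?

k columns need k·187 + (k−1)·12 = k·199 − 12.
k·199 − 12 ≤ 3120 → k ≤ 3132 / 199 ≈ 15.74, so k = 15.

15 columns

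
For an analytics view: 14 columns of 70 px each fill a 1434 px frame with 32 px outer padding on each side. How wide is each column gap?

Subtract both margins: 1434 − 2·32 = 1370 px.
14·70 + 13g = 1370 → 13g = 390 → g = 30 px.

30 px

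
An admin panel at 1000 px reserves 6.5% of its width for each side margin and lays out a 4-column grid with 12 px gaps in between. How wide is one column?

Margins: 6.5% × 1000 = 65 px each, so content = 1000 − 130 = 870 px.
4c + 3·12 = 870 → 4c = 834 → c = 208.5 px.

208.5 px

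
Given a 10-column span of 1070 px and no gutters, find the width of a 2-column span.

With no gutters, each column is 1070/10 = 107 px.
With no gutters, 2 columns span 2·107 = 214 px.

214 px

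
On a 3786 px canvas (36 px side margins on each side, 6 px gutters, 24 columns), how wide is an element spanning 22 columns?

3404 px

Inside the margins: 3786 − 72 = 3714 px.
24 columns + 23 gutters: 24c + 23·6 = 3714.
24c = 3714 − 138 = 3576, so c = 149 px.
22 columns plus 21 gutters: 3278 + 126 = 3404 px.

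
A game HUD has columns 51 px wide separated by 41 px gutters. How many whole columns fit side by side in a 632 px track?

Each extra column adds 51 + 41 = 92 px.
(632 + 41) / 92 = 7.32, so 7 columns fit.

7 columns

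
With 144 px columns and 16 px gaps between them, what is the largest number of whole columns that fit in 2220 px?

13 columns

13 columns: 13·144 + 12·16 = 2064 px ≤ 2220.
14 columns: 2224 px > 2220. So 13.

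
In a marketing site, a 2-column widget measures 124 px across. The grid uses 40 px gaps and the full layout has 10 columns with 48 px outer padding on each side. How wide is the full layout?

876 px

2c + 1·40 = 124 → 2c = 84 → c = 42 px.
Total width: 2·48 + 10·42 + 9·40 = 876 px.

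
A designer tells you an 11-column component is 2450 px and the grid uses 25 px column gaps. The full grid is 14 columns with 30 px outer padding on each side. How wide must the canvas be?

11 columns + 10 column gaps: 11c + 10·25 = 2450.
11c = 2450 − 250 = 2200, so c = 200 px.
Canvas = 2·30 + 14·200 + 13·25 = 60 + 2800 + 325 = 3185 px.

3185 px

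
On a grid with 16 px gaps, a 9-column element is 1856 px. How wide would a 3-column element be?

608 px

Subtracting 8 gaps of 16 leaves 1728 for 9 columns, so c = 192 px.
3-column span = 3·192 + 2·16 = 608 px.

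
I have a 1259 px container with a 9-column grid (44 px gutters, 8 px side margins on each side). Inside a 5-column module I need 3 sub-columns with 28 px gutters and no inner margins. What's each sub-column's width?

Inside the margins: 1259 − 16 = 1243 px.
9c + 8·44 = 1243 → 9c = 891 → c = 99 px.
5-column span = 5·99 + 4·44 = 671 px.
Subtracting 2 gutters of 28 leaves 615 for 3 columns, so d = 205 px.

205 px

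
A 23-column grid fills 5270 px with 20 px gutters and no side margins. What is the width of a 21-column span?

4810 px

5270 − 22·20 = 4830; ÷23 gives c = 210 px.
Span of 21: 21·210 + 20·20 = 4410 + 400 = 4810 px.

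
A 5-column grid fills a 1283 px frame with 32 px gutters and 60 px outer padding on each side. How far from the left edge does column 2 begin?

299 px

Inside the margins: 1283 − 120 = 1163 px.
1163 − 4·32 = 1035; ÷5 gives c = 207 px.
Before column 2: the margin + 1 column + 1 gutter.
Offset = 60 + 1·(207 + 32) = 60 + 239 = 299 px.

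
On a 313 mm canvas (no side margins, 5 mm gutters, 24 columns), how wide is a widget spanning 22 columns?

286.5 mm

Subtracting 23 gutters of 5 leaves 198 for 24 columns, so c = 8.25 mm.
22-column span = 22·8.25 + 21·5 = 286.5 mm.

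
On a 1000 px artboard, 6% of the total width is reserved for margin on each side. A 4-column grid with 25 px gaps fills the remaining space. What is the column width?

201.25 px

Margins: 6% × 1000 = 60 px each, so content = 1000 − 120 = 880 px.
880 − 3·25 = 805; ÷4 gives c = 201.25 px.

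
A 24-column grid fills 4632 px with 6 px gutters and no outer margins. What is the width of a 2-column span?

380.5 px

4632 − 23·6 = 4494; ÷24 gives c = 187.25 px.
2-column span = 2·187.25 + 1·6 = 380.5 px.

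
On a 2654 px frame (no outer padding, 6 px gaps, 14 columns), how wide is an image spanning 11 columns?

2654 − 13·6 = 2576; ÷14 gives c = 184 px.
Span of 11: 11·184 + 10·6 = 2024 + 60 = 2084 px.

2084 px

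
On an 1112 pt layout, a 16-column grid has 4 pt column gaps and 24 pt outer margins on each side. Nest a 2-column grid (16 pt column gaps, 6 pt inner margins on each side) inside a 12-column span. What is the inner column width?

384.5 pt

Take off 48 pt of margins, leaving 1064 pt.
1064 − 15·4 = 1004; ÷16 gives c = 62.75 pt.
Span of 12: 12·62.75 + 11·4 = 753 + 44 = 797 pt.
Inner content = 797 − 2·6 = 785 pt.
2 columns + 1 column gap: 2d + 1·16 = 785.
2d = 785 − 16 = 769, so d = 384.5 pt.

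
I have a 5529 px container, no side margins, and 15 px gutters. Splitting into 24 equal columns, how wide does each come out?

216 px

5529 − 23·15 = 5184; ÷24 gives c = 216 px.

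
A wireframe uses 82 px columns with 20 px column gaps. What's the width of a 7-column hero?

694 px

7 columns plus 6 column gaps: 574 + 120 = 694 px.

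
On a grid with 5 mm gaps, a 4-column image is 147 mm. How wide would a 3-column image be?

109 mm

Subtracting 3 gaps of 5 leaves 132 for 4 columns, so c = 33 mm.
Span of 3: 3·33 + 2·5 = 99 + 10 = 109 mm.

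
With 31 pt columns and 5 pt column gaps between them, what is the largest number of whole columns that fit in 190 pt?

k columns need k·31 + (k−1)·5 = k·36 − 5.
k·36 − 5 ≤ 190 → k ≤ 195 / 36 ≈ 5.42, so k = 5.

5 columns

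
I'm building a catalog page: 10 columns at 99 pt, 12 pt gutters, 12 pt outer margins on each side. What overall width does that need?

1122 pt

Total width: 2·12 + 10·99 + 9·12 = 1122 pt.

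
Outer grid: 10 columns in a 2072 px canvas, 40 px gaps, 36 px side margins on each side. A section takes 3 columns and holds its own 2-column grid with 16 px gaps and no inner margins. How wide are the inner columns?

278 px

Inside the margins: 2072 − 72 = 2000 px.
2000 − 9·40 = 1640; ÷10 gives c = 164 px.
3 columns plus 2 gaps: 492 + 80 = 572 px.
Subtracting 1 gap of 16 leaves 556 for 2 columns, so d = 278 px.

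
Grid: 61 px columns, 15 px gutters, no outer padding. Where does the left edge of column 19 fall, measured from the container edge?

1368 px

Each column+gutter stride is 76 px; with no margin, 18 of them is 1368 px.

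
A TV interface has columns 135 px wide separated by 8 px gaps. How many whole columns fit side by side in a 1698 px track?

11 columns

Each extra column adds 135 + 8 = 143 px.
(1698 + 8) / 143 = 11.93, so 11 columns fit.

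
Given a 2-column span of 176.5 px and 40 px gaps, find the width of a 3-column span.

176.5 − 1·40 = 136.5; ÷2 gives c = 68.25 px.
3 columns plus 2 gaps: 204.75 + 80 = 284.75 px.

284.75 px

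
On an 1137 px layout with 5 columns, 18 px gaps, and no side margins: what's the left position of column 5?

1137 − 4·18 = 1065; ÷5 gives c = 213 px.
No margin, so column 5 starts at 4·(column + gutter) = 4·231 = 924 px.

924 px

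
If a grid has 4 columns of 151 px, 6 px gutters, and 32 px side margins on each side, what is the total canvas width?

Adding margins, columns and gutters: 64 + 604 + 18 = 686 px.

686 px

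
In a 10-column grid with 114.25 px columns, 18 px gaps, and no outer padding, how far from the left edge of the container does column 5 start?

No margin, so column 5 starts at 4·(column + gutter) = 4·132.25 = 529 px.

529 px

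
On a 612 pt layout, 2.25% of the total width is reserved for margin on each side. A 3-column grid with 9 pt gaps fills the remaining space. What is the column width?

Margins: 2.25% × 612 = 13.77 pt each, so content = 612 − 27.54 = 584.46 pt.
3 columns + 2 gaps: 3c + 2·9 = 584.46.
3c = 584.46 − 18 = 566.46, so c = 188.82 pt.

188.82 pt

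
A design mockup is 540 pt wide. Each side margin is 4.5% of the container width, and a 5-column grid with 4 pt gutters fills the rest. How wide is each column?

95.08 pt

Margins: 4.5% × 540 = 24.3 pt each, so content = 540 − 48.6 = 491.4 pt.
5 columns + 4 gutters: 5c + 4·4 = 491.4.
5c = 491.4 − 16 = 475.4, so c = 95.08 pt.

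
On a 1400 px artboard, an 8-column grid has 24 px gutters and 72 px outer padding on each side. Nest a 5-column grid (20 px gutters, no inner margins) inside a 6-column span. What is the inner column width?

171.2 px

Subtract both margins: 1400 − 2·72 = 1256 px.
8 columns + 7 gutters: 8c + 7·24 = 1256.
8c = 1256 − 168 = 1088, so c = 136 px.
6-column span = 6·136 + 5·24 = 936 px.
Subtracting 4 gutters of 20 leaves 856 for 5 columns, so d = 171.2 px.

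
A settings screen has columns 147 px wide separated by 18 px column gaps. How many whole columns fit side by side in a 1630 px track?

9 columns: 9·147 + 8·18 = 1467 px ≤ 1630.
10 columns: 1632 px > 1630. So 9.

9 columns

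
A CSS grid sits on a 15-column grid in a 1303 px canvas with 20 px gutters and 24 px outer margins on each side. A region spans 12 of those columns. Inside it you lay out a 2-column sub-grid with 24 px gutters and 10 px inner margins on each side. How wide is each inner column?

478 px

Subtract both margins: 1303 − 2·24 = 1255 px.
1255 − 14·20 = 975; ÷15 gives c = 65 px.
12-column span = 12·65 + 11·20 = 1000 px.
Inner content = 1000 − 2·10 = 980 px.
Subtracting 1 gutter of 24 leaves 956 for 2 columns, so d = 478 px.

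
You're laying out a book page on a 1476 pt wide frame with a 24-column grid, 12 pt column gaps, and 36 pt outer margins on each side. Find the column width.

Content width = 1476 − 2·36 = 1404 pt.
24 columns + 23 column gaps: 24c + 23·12 = 1404.
24c = 1404 − 276 = 1128, so c = 47 pt.

47 pt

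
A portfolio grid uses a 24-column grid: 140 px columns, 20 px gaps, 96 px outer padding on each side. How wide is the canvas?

4012 px

Canvas = 2·96 + 24·140 + 23·20 = 192 + 3360 + 460 = 4012 px.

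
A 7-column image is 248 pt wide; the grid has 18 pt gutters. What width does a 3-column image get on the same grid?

96 pt

7 columns + 6 gutters: 7c + 6·18 = 248.
7c = 248 − 108 = 140, so c = 20 pt.
3-column span = 3·20 + 2·18 = 96 pt.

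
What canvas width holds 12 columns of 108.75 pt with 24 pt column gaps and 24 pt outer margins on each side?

1617 pt

Adding margins, columns and gutters: 48 + 1305 + 264 = 1617 pt.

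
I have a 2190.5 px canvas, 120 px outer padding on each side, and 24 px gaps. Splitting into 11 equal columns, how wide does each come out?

Content width = 2190.5 − 2·120 = 1950.5 px.
11 columns + 10 gaps: 11c + 10·24 = 1950.5.
11c = 1950.5 − 240 = 1710.5, so c = 155.5 px.

155.5 px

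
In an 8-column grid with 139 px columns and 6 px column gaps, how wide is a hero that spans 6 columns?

864 px

Span of 6: 6·139 + 5·6 = 834 + 30 = 864 px.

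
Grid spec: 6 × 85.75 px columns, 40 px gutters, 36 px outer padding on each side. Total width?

Adding margins, columns and gutters: 72 + 514.5 + 200 = 786.5 px.

786.5 px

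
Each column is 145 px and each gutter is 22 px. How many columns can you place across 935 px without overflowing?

5 columns

5 columns: 5·145 + 4·22 = 813 px ≤ 935.
6 columns: 980 px > 935. So 5.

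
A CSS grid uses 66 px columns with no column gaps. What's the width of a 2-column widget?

2-column span = 2·66 = 132 px.

132 px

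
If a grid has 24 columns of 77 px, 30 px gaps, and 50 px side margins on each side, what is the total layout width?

2638 px

Adding margins, columns and gutters: 100 + 1848 + 690 = 2638 px.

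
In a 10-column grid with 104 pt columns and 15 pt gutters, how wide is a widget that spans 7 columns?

7-column span = 7·104 + 6·15 = 818 pt.

818 pt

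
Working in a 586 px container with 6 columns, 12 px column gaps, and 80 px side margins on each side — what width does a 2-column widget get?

Subtract both margins: 586 − 2·80 = 426 px.
6c + 5·12 = 426 → 6c = 366 → c = 61 px.
2-column span = 2·61 + 1·12 = 134 px.

134 px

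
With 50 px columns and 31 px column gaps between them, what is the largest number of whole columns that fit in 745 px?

Each extra column adds 50 + 31 = 81 px.
(745 + 31) / 81 = 9.58, so 9 columns fit.

9 columns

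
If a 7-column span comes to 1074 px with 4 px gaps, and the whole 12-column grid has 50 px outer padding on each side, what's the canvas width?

7c + 6·4 = 1074 → 7c = 1050 → c = 150 px.
Adding margins, columns and gutters: 100 + 1800 + 44 = 1944 px.

1944 px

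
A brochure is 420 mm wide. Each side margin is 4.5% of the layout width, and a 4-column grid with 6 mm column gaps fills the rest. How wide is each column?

91.05 mm

420 × (1 − 2·4.5%) = 420 × 91% = 382.2 mm for the columns.
4 columns + 3 column gaps: 4c + 3·6 = 382.2.
4c = 382.2 − 18 = 364.2, so c = 91.05 mm.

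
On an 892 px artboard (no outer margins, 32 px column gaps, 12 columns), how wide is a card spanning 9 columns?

892 − 11·32 = 540; ÷12 gives c = 45 px.
9 columns plus 8 column gaps: 405 + 256 = 661 px.

661 px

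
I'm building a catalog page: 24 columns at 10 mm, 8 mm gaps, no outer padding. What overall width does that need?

424 mm

Total width: 24·10 + 23·8 = 424 mm.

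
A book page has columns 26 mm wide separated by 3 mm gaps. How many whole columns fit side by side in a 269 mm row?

Each extra column adds 26 + 3 = 29 mm.
(269 + 3) / 29 = 9.38, so 9 columns fit.

9 columns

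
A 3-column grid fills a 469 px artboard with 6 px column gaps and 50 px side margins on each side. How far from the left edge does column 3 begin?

Take off 100 px of margins, leaving 369 px.
369 − 2·6 = 357; ÷3 gives c = 119 px.
Column 3 starts at margin + 2·(column + gutter) = 50 + 2·125 = 300 px.

300 px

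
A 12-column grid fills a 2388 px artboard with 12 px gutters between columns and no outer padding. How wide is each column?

188 px

12c + 11·12 = 2388 → 12c = 2256 → c = 188 px.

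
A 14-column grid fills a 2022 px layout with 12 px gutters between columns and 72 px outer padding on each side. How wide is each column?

123 px

Take off 144 px of margins, leaving 1878 px.
14 columns + 13 gutters: 14c + 13·12 = 1878.
14c = 1878 − 156 = 1722, so c = 123 px.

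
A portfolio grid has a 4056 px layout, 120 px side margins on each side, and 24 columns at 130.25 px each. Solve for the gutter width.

30 px

Inside the margins: 4056 − 240 = 3816 px.
24 columns take 24·130.25 = 3126 px; remaining 690 splits into 23 gutters.
g = 690 / 23 = 30 px.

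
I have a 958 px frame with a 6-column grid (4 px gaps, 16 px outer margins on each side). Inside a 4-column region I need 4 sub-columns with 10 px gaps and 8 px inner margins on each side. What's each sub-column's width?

142.5 px

Take off 32 px of margins, leaving 926 px.
Subtracting 5 gaps of 4 leaves 906 for 6 columns, so c = 151 px.
4-column span = 4·151 + 3·4 = 616 px.
Inner content = 616 − 2·8 = 600 px.
600 − 3·10 = 570; ÷4 gives d = 142.5 px.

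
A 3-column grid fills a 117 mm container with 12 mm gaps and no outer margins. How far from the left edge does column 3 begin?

3 columns + 2 gaps: 3c + 2·12 = 117.
3c = 117 − 24 = 93, so c = 31 mm.
No margin, so column 3 starts at 2·(column + gutter) = 2·43 = 86 mm.

86 mm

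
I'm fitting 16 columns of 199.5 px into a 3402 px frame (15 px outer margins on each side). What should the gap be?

12 px

Subtract both margins: 3402 − 2·15 = 3372 px.
16·199.5 + 15g = 3372 → 15g = 180 → g = 12 px.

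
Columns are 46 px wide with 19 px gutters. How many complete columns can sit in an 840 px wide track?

13 columns: 13·46 + 12·19 = 826 px ≤ 840.
14 columns: 891 px > 840. So 13.

13 columns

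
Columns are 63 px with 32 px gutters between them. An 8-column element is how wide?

728 px

8 columns plus 7 gutters: 504 + 224 = 728 px.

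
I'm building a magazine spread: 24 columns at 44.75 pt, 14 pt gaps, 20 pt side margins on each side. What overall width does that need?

Layout = 2·20 + 24·44.75 + 23·14 = 40 + 1074 + 322 = 1436 pt.

1436 pt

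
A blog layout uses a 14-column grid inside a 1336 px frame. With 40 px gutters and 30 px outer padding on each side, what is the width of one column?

Take off 60 px of margins, leaving 1276 px.
1276 − 13·40 = 756; ÷14 gives c = 54 px.

54 px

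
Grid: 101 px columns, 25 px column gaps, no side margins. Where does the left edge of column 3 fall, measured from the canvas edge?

No margin, so column 3 starts at 2·(column + gutter) = 2·126 = 252 px.

252 px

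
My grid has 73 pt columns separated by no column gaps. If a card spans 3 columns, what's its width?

219 pt

3-column span = 3·73 = 219 pt.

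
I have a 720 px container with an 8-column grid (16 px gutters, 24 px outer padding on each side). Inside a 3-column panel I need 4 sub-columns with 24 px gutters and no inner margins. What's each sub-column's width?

42.5 px

Take off 48 px of margins, leaving 672 px.
8c + 7·16 = 672 → 8c = 560 → c = 70 px.
Span of 3: 3·70 + 2·16 = 210 + 32 = 242 px.
4d + 3·24 = 242 → 4d = 170 → d = 42.5 px.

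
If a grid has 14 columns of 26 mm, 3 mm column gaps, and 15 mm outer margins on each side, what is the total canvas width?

433 mm

Adding margins, columns and gutters: 30 + 364 + 39 = 433 mm.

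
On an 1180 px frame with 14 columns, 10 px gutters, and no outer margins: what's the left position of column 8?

1180 − 13·10 = 1050; ÷14 gives c = 75 px.
Each column+gutter stride is 85 px; with no margin, 7 of them is 595 px.

595 px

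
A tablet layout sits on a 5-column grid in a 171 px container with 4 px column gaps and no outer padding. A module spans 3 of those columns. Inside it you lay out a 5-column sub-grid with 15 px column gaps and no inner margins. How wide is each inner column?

5 columns + 4 column gaps: 5c + 4·4 = 171.
5c = 171 − 16 = 155, so c = 31 px.
3-column span = 3·31 + 2·4 = 101 px.
Subtracting 4 column gaps of 15 leaves 41 for 5 columns, so d = 8.2 px.

8.2 px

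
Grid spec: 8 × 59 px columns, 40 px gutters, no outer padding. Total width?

Summing: 472 + 280 = 752 px.

752 px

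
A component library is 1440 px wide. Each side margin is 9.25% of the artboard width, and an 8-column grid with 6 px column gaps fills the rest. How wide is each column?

1440 × (1 − 2·9.25%) = 1440 × 81.5% = 1173.6 px for the columns.
Subtracting 7 column gaps of 6 leaves 1131.6 for 8 columns, so c = 141.45 px.

141.45 px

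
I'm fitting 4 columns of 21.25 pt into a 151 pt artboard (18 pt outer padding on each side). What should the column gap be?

Inside the margins: 151 − 36 = 115 pt.
4 columns take 4·21.25 = 85 pt; remaining 30 splits into 3 column gaps.
g = 30 / 3 = 10 pt.

10 pt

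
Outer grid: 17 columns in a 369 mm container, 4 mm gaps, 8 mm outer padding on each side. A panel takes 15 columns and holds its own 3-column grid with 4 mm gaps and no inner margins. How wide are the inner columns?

Outer content = 369 − 2·8 = 353 mm.
Subtracting 16 gaps of 4 leaves 289 for 17 columns, so c = 17 mm.
Span of 15: 15·17 + 14·4 = 255 + 56 = 311 mm.
311 − 2·4 = 303; ÷3 gives d = 101 mm.

101 mm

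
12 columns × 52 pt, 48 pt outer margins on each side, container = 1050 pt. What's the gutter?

Take off 96 pt of margins, leaving 954 pt.
12 columns take 12·52 = 624 pt; remaining 330 splits into 11 gutters.
g = 330 / 11 = 30 pt.

30 pt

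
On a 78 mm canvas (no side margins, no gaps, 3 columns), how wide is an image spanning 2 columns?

52 mm

3c = 78 → c = 26 mm.
With no gaps, 2 columns span 2·26 = 52 mm.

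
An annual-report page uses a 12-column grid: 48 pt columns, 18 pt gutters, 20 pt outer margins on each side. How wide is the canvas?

Canvas = 2·20 + 12·48 + 11·18 = 40 + 576 + 198 = 814 pt.

814 pt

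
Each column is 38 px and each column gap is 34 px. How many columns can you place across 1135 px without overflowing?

16 columns

k columns need k·38 + (k−1)·34 = k·72 − 34.
k·72 − 34 ≤ 1135 → k ≤ 1169 / 72 ≈ 16.24, so k = 16.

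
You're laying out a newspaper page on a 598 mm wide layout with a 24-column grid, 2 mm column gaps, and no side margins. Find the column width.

24 columns + 23 column gaps: 24c + 23·2 = 598.
24c = 598 − 46 = 552, so c = 23 mm.

23 mm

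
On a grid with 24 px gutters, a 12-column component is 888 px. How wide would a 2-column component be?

128 px

888 − 11·24 = 624; ÷12 gives c = 52 px.
Span of 2: 2·52 + 1·24 = 104 + 24 = 128 px.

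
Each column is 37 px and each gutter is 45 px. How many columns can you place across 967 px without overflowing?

Each extra column adds 37 + 45 = 82 px.
(967 + 45) / 82 = 12.34, so 12 columns fit.

12 columns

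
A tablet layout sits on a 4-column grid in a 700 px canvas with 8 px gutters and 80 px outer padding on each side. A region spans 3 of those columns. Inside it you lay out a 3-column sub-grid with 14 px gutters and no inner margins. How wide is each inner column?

Subtract both margins: 700 − 2·80 = 540 px.
4 columns + 3 gutters: 4c + 3·8 = 540.
4c = 540 − 24 = 516, so c = 129 px.
3 columns plus 2 gutters: 387 + 16 = 403 px.
Subtracting 2 gutters of 14 leaves 375 for 3 columns, so d = 125 px.

125 px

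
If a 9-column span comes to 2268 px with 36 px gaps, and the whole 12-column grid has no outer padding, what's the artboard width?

9 columns + 8 gaps: 9c + 8·36 = 2268.
9c = 2268 − 288 = 1980, so c = 220 px.
Total width: 12·220 + 11·36 = 3036 px.

3036 px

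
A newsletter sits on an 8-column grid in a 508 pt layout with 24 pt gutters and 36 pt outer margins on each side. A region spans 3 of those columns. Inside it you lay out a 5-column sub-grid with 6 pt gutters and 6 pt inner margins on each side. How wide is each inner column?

22.5 pt

Outer content = 508 − 2·36 = 436 pt.
436 − 7·24 = 268; ÷8 gives c = 33.5 pt.
Span of 3: 3·33.5 + 2·24 = 100.5 + 48 = 148.5 pt.
Inner content = 148.5 − 2·6 = 136.5 pt.
Subtracting 4 gutters of 6 leaves 112.5 for 5 columns, so d = 22.5 pt.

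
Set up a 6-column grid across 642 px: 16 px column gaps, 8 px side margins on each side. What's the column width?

91 px

Content width = 642 − 2·8 = 626 px.
6c + 5·16 = 626 → 6c = 546 → c = 91 px.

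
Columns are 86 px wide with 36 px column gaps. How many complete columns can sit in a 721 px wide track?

6 columns

Each extra column adds 86 + 36 = 122 px.
(721 + 36) / 122 = 6.20, so 6 columns fit.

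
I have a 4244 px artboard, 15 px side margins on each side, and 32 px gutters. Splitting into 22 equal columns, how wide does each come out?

161 px

Content width = 4244 − 2·15 = 4214 px.
4214 − 21·32 = 3542; ÷22 gives c = 161 px.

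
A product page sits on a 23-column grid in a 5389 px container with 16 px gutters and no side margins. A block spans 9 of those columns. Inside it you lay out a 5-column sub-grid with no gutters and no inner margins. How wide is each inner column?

Subtracting 22 gutters of 16 leaves 5037 for 23 columns, so c = 219 px.
9-column span = 9·219 + 8·16 = 2099 px.
With no gutters, each column is 2099/5 = 419.8 px.

419.8 px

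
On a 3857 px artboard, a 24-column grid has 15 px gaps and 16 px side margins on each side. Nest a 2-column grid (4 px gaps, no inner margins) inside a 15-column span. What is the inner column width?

1190.5 px

Subtract both margins: 3857 − 2·16 = 3825 px.
24 columns + 23 gaps: 24c + 23·15 = 3825.
24c = 3825 − 345 = 3480, so c = 145 px.
15-column span = 15·145 + 14·15 = 2385 px.
Subtracting 1 gap of 4 leaves 2381 for 2 columns, so d = 1190.5 px.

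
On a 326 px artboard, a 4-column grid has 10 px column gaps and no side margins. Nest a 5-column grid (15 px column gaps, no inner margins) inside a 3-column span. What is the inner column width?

36.4 px

4 columns + 3 column gaps: 4c + 3·10 = 326.
4c = 326 − 30 = 296, so c = 74 px.
3 columns plus 2 column gaps: 222 + 20 = 242 px.
242 − 4·15 = 182; ÷5 gives d = 36.4 px.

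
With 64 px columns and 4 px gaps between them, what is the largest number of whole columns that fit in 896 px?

13 columns

Each extra column adds 64 + 4 = 68 px.
(896 + 4) / 68 = 13.24, so 13 columns fit.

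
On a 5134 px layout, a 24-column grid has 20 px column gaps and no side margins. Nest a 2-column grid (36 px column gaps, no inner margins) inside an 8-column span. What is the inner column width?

831 px

24c + 23·20 = 5134 → 24c = 4674 → c = 194.75 px.
8-column span = 8·194.75 + 7·20 = 1698 px.
2d + 1·36 = 1698 → 2d = 1662 → d = 831 px.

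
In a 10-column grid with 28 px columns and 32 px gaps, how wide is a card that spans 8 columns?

8 columns plus 7 gaps: 224 + 224 = 448 px.

448 px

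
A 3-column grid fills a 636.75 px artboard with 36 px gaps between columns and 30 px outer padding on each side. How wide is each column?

Subtract both margins: 636.75 − 2·30 = 576.75 px.
Subtracting 2 gaps of 36 leaves 504.75 for 3 columns, so c = 168.25 px.

168.25 px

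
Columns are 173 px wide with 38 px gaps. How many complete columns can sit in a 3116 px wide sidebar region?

14 columns: 14·173 + 13·38 = 2916 px ≤ 3116.
15 columns: 3127 px > 3116. So 14.

14 columns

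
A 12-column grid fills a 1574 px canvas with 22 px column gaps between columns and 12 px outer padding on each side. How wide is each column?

109 px

Content width = 1574 − 2·12 = 1550 px.
12c + 11·22 = 1550 → 12c = 1308 → c = 109 px.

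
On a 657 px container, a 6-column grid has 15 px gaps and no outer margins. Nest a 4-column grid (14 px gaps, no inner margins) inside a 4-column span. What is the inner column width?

97.75 px

Subtracting 5 gaps of 15 leaves 582 for 6 columns, so c = 97 px.
Span of 4: 4·97 + 3·15 = 388 + 45 = 433 px.
4d + 3·14 = 433 → 4d = 391 → d = 97.75 px.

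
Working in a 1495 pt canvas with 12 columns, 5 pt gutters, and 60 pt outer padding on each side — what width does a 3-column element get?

Take off 120 pt of margins, leaving 1375 pt.
12c + 11·5 = 1375 → 12c = 1320 → c = 110 pt.
Span of 3: 3·110 + 2·5 = 330 + 10 = 340 pt.

340 pt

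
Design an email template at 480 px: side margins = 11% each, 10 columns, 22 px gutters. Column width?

Each margin = 11% of 480 = 52.8 px; content = 480 − 2·52.8 = 374.4 px.
10 columns + 9 gutters: 10c + 9·22 = 374.4.
10c = 374.4 − 198 = 176.4, so c = 17.64 px.

17.64 px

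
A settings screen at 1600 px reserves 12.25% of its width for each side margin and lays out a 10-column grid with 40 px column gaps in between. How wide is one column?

1600 × (1 − 2·12.25%) = 1600 × 75.5% = 1208 px for the columns.
1208 − 9·40 = 848; ÷10 gives c = 84.8 px.

84.8 px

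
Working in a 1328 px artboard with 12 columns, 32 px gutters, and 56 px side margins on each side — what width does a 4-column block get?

Inside the margins: 1328 − 112 = 1216 px.
12c + 11·32 = 1216 → 12c = 864 → c = 72 px.
4 columns plus 3 gutters: 288 + 96 = 384 px.

384 px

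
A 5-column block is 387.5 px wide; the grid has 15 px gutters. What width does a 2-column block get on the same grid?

146 px

5 columns + 4 gutters: 5c + 4·15 = 387.5.
5c = 387.5 − 60 = 327.5, so c = 65.5 px.
Span of 2: 2·65.5 + 1·15 = 131 + 15 = 146 px.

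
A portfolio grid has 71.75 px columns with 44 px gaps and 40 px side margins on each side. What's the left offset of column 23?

2586.5 px

Column 23 starts at margin + 22·(column + gutter) = 40 + 22·115.75 = 2586.5 px.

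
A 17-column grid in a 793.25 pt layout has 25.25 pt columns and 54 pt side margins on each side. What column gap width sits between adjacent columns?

Inside the margins: 793.25 − 108 = 685.25 pt.
Columns use 429.25 pt, leaving 256 pt across 16 column gaps = 16 pt each.

16 pt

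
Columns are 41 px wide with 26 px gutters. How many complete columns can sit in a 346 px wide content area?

5 columns: 5·41 + 4·26 = 309 px ≤ 346.
6 columns: 376 px > 346. So 5.

5 columns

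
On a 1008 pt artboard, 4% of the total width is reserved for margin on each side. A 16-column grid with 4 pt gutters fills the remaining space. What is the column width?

1008 × (1 − 2·4%) = 1008 × 92% = 927.36 pt for the columns.
Subtracting 15 gutters of 4 leaves 867.36 for 16 columns, so c = 54.21 pt.

54.21 pt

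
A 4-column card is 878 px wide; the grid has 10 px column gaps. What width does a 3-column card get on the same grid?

4 columns + 3 column gaps: 4c + 3·10 = 878.
4c = 878 − 30 = 848, so c = 212 px.
3 columns plus 2 column gaps: 636 + 20 = 656 px.

656 px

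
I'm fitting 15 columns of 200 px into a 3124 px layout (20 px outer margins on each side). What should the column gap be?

6 px

Inside the margins: 3124 − 40 = 3084 px.
15·200 + 14g = 3084 → 14g = 84 → g = 6 px.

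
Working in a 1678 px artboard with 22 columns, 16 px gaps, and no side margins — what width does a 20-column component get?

22 columns + 21 gaps: 22c + 21·16 = 1678.
22c = 1678 − 336 = 1342, so c = 61 px.
Span of 20: 20·61 + 19·16 = 1220 + 304 = 1524 px.

1524 px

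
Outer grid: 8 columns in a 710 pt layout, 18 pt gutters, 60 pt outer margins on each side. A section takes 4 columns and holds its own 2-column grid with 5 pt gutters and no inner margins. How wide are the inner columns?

140.5 pt

Outer content = 710 − 2·60 = 590 pt.
Subtracting 7 gutters of 18 leaves 464 for 8 columns, so c = 58 pt.
4-column span = 4·58 + 3·18 = 286 pt.
Subtracting 1 gutter of 5 leaves 281 for 2 columns, so d = 140.5 pt.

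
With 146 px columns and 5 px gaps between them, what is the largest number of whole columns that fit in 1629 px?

10 columns: 10·146 + 9·5 = 1505 px ≤ 1629.
11 columns: 1656 px > 1629. So 10.

10 columns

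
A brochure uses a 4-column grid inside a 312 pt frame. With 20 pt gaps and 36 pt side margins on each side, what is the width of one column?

45 pt

Inside the margins: 312 − 72 = 240 pt.
4 columns + 3 gaps: 4c + 3·20 = 240.
4c = 240 − 60 = 180, so c = 45 pt.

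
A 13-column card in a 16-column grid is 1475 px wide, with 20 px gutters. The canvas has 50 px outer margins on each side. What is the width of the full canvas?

13c + 12·20 = 1475 → 13c = 1235 → c = 95 px.
Adding margins, columns and gutters: 100 + 1520 + 300 = 1920 px.

1920 px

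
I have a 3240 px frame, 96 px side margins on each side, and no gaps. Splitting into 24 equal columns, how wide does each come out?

Inside the margins: 3240 − 192 = 3048 px.
3048 / 24 = 127 px per column.

127 px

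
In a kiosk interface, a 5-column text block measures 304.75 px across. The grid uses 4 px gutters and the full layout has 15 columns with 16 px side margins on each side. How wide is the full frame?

Subtracting 4 gutters of 4 leaves 288.75 for 5 columns, so c = 57.75 px.
Adding margins, columns and gutters: 32 + 866.25 + 56 = 954.25 px.

954.25 px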